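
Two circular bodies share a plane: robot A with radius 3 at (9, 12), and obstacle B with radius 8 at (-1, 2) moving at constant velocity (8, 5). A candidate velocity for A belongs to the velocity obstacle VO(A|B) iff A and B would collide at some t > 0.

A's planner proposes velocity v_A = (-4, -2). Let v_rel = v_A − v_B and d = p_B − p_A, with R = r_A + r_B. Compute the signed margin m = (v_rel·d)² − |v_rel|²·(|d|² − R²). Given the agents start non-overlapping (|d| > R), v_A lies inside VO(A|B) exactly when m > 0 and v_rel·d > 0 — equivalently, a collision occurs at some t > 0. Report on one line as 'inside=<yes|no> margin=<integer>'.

d = (-10, -10),  |d|² = 200;  R = 3+8 = 11,  c = 200−11² = 79
v_rel = (-12, -7),  |v_rel|² = 193;  v_rel·d = (-12)·(-10) + (-7)·(-10) = 190
193·t² − 380·t + 79 = 0  ⇒  m = 190² − 193·79 = 20853
m = 20853 > 0,  v_rel·d = 190 > 0  ⇒  inside

inside=yes margin=20853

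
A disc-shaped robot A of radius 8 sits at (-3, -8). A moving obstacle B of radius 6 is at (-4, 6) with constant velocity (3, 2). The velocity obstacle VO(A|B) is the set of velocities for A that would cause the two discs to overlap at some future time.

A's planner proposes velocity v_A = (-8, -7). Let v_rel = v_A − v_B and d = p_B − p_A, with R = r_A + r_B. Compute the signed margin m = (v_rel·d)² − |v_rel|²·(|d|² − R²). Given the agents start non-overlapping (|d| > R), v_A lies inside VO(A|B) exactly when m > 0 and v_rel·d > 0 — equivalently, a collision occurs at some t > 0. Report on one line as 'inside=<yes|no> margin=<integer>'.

d = (-1, 14),  |d|² = 197;  R = 8+6 = 14,  c = 197−14² = 1
v_rel = (-11, -9),  |v_rel|² = 202;  v_rel·d = (-11)·(-1) + (-9)·(14) = -115
202·t² + 230·t + 1 = 0  ⇒  m = (-115)² − 202·1 = 13023
m = 13023 > 0,  v_rel·d = -115 < 0  ⇒  outside

inside=no margin=13023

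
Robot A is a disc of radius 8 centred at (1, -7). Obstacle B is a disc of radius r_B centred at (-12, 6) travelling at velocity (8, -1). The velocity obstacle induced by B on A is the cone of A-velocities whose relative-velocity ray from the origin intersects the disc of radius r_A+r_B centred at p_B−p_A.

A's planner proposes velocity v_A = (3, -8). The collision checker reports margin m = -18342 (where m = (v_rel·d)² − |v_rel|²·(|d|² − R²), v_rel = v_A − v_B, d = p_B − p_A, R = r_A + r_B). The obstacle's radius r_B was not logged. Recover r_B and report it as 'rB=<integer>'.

m = -18342
d = (-13, 13);  v_rel = (-5, -7),  |v_rel|² = 74
v_rel×d = (-5)·(13) − (-7)·(-13) = -156
since m = R²·74 − (-156)²:  R² = (24336 + -18342) / 74 = 81
R = √81 = 9  ⇒  r_B = 9 − 8 = 1

rB=1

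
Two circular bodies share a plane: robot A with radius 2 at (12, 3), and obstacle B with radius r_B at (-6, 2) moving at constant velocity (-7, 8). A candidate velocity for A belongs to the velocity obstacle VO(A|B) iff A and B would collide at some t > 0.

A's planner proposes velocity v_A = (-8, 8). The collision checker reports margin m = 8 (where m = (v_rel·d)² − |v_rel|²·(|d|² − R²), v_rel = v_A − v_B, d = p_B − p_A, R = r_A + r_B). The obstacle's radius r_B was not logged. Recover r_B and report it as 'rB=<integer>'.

m = 8
d = (-18, -1);  v_rel = (-1, 0),  |v_rel|² = 1
v_rel×d = (-1)·(-1) − (0)·(-18) = 1
since m = R²·1 − 1²:  R² = (1 + 8) / 1 = 9
R = √9 = 3  ⇒  r_B = 3 − 2 = 1

rB=1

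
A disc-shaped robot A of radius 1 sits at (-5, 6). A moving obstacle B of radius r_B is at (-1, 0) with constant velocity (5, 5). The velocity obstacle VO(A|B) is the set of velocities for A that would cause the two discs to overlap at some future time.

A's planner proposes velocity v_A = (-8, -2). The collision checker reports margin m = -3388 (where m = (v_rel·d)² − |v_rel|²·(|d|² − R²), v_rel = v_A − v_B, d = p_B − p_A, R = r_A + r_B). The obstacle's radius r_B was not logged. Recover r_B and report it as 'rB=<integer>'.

m = -3388
d = (4, -6);  v_rel = (-13, -7),  |v_rel|² = 218
v_rel×d = (-13)·(-6) − (-7)·(4) = 106
since m = R²·218 − 106²:  R² = (11236 + -3388) / 218 = 36
R = √36 = 6  ⇒  r_B = 6 − 1 = 5

rB=5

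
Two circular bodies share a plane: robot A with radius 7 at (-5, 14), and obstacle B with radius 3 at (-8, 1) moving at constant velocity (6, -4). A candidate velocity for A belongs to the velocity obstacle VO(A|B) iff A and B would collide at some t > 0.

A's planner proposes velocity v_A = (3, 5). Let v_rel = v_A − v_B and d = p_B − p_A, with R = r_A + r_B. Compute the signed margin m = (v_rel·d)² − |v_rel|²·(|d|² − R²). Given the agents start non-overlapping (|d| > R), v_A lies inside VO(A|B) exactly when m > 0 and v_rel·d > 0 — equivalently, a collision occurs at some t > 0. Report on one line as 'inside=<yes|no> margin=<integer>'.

d = (-3, -13),  |d|² = 178;  R = 7+3 = 10,  c = 178−10² = 78
v_rel = (-3, 9),  |v_rel|² = 90;  v_rel·d = (-3)·(-3) + (9)·(-13) = -108
90·t² + 216·t + 78 = 0  ⇒  m = (-108)² − 90·78 = 4644
m = 4644 > 0,  v_rel·d = -108 < 0  ⇒  outside

inside=no margin=4644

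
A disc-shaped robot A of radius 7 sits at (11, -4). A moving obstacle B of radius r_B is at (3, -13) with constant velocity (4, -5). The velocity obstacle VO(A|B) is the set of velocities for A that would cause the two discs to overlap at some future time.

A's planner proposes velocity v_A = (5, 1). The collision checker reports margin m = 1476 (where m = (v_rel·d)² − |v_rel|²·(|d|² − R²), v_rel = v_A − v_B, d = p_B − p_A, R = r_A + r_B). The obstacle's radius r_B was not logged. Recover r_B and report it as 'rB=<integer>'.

m = 1476
d = (-8, -9);  v_rel = (1, 6),  |v_rel|² = 37
v_rel×d = (1)·(-9) − (6)·(-8) = 39
since m = R²·37 − 39²:  R² = (1521 + 1476) / 37 = 81
R = √81 = 9  ⇒  r_B = 9 − 7 = 2

rB=2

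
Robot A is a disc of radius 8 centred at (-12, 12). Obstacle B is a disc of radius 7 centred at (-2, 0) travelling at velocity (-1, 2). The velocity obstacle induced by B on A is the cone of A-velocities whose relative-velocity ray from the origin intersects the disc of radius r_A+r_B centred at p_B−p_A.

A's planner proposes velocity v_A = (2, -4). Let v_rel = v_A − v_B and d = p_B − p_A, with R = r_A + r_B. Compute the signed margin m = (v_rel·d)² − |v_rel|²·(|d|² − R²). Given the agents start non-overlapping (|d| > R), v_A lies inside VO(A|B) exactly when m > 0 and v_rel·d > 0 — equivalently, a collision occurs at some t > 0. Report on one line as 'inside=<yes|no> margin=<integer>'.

d = (10, -12),  |d|² = 244;  R = 8+7 = 15,  c = 244−15² = 19
v_rel = (3, -6),  |v_rel|² = 45;  v_rel·d = (3)·(10) + (-6)·(-12) = 102
45·t² − 204·t + 19 = 0  ⇒  m = 102² − 45·19 = 9549
m = 9549 > 0,  v_rel·d = 102 > 0  ⇒  inside

inside=yes margin=9549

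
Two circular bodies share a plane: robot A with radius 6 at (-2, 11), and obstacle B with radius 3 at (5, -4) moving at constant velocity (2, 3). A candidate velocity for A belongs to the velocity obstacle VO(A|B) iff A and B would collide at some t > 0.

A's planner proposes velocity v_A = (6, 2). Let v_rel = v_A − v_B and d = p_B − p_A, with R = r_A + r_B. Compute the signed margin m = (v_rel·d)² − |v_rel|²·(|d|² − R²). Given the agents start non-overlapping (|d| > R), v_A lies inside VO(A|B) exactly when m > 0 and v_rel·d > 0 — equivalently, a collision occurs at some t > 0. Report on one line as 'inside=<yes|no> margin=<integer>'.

d = (7, -15),  |d|² = 274;  R = 6+3 = 9,  c = 274−9² = 193
v_rel = (4, -1),  |v_rel|² = 17;  v_rel·d = (4)·(7) + (-1)·(-15) = 43
17·t² − 86·t + 193 = 0  ⇒  m = 43² − 17·193 = -1432
m = -1432 < 0,  v_rel·d = 43 > 0  ⇒  outside

inside=no margin=-1432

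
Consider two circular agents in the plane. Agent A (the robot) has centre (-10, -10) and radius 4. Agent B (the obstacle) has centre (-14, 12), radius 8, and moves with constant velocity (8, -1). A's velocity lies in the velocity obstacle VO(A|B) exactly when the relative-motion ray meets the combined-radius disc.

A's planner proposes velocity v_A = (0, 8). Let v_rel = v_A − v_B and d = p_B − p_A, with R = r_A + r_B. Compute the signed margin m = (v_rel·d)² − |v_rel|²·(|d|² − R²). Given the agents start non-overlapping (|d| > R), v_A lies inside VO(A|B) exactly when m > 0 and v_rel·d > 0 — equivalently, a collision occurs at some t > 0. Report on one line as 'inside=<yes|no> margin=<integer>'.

d = (-4, 22),  |d|² = 500;  R = 4+8 = 12,  c = 500−12² = 356
v_rel = (-8, 9),  |v_rel|² = 145;  v_rel·d = (-8)·(-4) + (9)·(22) = 230
145·t² − 460·t + 356 = 0  ⇒  m = 230² − 145·356 = 1280
m = 1280 > 0,  v_rel·d = 230 > 0  ⇒  inside

inside=yes margin=1280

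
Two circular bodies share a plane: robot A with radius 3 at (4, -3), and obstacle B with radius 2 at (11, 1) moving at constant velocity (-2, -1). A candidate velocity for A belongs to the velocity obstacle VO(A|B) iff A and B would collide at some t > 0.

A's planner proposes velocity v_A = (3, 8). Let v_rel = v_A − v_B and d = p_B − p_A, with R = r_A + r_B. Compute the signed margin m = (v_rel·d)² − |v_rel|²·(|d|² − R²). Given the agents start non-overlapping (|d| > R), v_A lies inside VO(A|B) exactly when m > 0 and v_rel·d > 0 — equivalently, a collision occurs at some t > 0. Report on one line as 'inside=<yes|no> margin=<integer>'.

d = (7, 4),  |d|² = 65;  R = 3+2 = 5,  c = 65−5² = 40
v_rel = (5, 9),  |v_rel|² = 106;  v_rel·d = (5)·(7) + (9)·(4) = 71
106·t² − 142·t + 40 = 0  ⇒  m = 71² − 106·40 = 801
m = 801 > 0,  v_rel·d = 71 > 0  ⇒  inside

inside=yes margin=801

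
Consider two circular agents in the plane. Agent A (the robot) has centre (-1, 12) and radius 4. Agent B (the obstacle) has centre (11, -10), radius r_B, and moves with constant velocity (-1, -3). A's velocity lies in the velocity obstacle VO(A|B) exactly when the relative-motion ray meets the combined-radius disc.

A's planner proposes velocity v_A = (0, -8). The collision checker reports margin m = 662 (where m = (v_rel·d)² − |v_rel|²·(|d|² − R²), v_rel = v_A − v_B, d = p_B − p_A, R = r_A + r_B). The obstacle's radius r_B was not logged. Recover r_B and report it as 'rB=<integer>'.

m = 662
d = (12, -22);  v_rel = (1, -5),  |v_rel|² = 26
v_rel×d = (1)·(-22) − (-5)·(12) = 38
since m = R²·26 − 38²:  R² = (1444 + 662) / 26 = 81
R = √81 = 9  ⇒  r_B = 9 − 4 = 5

rB=5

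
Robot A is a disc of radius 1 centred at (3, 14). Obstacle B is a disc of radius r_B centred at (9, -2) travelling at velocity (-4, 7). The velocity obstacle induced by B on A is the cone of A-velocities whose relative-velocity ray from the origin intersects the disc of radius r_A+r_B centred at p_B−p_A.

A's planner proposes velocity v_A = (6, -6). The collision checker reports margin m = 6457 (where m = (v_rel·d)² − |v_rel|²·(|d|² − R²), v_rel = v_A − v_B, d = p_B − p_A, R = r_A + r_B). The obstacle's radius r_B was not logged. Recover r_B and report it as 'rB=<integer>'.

m = 6457
d = (6, -16);  v_rel = (10, -13),  |v_rel|² = 269
v_rel×d = (10)·(-16) − (-13)·(6) = -82
since m = R²·269 − (-82)²:  R² = (6724 + 6457) / 269 = 49
R = √49 = 7  ⇒  r_B = 7 − 1 = 6

rB=6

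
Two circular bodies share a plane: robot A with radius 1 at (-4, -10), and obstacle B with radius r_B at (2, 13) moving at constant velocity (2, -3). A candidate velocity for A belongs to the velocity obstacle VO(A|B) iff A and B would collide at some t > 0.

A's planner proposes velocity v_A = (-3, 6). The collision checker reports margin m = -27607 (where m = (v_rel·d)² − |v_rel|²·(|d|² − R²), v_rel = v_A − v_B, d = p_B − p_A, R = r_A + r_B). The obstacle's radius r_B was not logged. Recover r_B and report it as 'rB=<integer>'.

m = -27607
d = (6, 23);  v_rel = (-5, 9),  |v_rel|² = 106
v_rel×d = (-5)·(23) − (9)·(6) = -169
since m = R²·106 − (-169)²:  R² = (28561 + -27607) / 106 = 9
R = √9 = 3  ⇒  r_B = 3 − 1 = 2

rB=2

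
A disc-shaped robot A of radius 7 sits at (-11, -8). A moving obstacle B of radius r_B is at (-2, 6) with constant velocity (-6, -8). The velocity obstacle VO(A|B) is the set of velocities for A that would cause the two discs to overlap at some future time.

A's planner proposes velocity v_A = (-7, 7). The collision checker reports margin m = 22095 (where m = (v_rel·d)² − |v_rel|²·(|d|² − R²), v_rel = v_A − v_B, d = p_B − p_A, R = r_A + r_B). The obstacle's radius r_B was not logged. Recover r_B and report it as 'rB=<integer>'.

m = 22095
d = (9, 14);  v_rel = (-1, 15),  |v_rel|² = 226
v_rel×d = (-1)·(14) − (15)·(9) = -149
since m = R²·226 − (-149)²:  R² = (22201 + 22095) / 226 = 196
R = √196 = 14  ⇒  r_B = 14 − 7 = 7

rB=7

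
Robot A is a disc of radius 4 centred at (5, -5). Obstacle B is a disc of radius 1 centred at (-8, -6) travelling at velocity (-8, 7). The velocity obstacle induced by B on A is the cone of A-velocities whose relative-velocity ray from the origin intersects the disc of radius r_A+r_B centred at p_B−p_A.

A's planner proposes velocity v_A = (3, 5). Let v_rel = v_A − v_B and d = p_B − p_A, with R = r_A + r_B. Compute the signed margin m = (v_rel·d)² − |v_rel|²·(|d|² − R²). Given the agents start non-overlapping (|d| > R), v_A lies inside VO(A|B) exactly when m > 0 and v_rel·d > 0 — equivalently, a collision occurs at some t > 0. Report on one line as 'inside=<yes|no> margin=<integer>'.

d = (-13, -1),  |d|² = 170;  R = 4+1 = 5,  c = 170−5² = 145
v_rel = (11, -2),  |v_rel|² = 125;  v_rel·d = (11)·(-13) + (-2)·(-1) = -141
125·t² + 282·t + 145 = 0  ⇒  m = (-141)² − 125·145 = 1756
m = 1756 > 0,  v_rel·d = -141 < 0  ⇒  outside

inside=no margin=1756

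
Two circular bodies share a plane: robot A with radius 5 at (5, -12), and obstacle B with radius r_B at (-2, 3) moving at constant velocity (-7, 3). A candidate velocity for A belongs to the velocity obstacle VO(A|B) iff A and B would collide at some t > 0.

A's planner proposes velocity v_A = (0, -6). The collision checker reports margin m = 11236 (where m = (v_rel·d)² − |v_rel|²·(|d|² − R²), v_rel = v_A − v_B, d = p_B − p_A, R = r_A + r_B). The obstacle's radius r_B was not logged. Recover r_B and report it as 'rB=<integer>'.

m = 11236
d = (-7, 15);  v_rel = (7, -9),  |v_rel|² = 130
v_rel×d = (7)·(15) − (-9)·(-7) = 42
since m = R²·130 − 42²:  R² = (1764 + 11236) / 130 = 100
R = √100 = 10  ⇒  r_B = 10 − 5 = 5

rB=5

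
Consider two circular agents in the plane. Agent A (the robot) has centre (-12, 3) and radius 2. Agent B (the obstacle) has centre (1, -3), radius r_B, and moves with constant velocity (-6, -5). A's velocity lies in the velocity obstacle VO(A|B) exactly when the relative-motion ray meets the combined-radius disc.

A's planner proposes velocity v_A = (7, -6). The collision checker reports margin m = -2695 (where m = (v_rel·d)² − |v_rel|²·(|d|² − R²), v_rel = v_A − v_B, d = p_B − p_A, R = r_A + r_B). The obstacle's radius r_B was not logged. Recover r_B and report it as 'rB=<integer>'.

m = -2695
d = (13, -6);  v_rel = (13, -1),  |v_rel|² = 170
v_rel×d = (13)·(-6) − (-1)·(13) = -65
since m = R²·170 − (-65)²:  R² = (4225 + -2695) / 170 = 9
R = √9 = 3  ⇒  r_B = 3 − 2 = 1

rB=1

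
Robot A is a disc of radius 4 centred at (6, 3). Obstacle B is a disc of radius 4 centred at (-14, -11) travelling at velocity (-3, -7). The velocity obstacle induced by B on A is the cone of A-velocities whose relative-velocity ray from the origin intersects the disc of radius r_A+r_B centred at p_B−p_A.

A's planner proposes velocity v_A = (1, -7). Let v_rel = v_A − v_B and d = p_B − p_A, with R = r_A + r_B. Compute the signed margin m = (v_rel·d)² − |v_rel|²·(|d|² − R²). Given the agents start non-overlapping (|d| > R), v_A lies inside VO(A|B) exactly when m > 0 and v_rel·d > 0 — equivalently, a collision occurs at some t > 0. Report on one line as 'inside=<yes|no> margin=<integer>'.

d = (-20, -14),  |d|² = 596;  R = 4+4 = 8,  c = 596−8² = 532
v_rel = (4, 0),  |v_rel|² = 16;  v_rel·d = (4)·(-20) + (0)·(-14) = -80
16·t² + 160·t + 532 = 0  ⇒  m = (-80)² − 16·532 = -2112
m = -2112 < 0,  v_rel·d = -80 < 0  ⇒  outside

inside=no margin=-2112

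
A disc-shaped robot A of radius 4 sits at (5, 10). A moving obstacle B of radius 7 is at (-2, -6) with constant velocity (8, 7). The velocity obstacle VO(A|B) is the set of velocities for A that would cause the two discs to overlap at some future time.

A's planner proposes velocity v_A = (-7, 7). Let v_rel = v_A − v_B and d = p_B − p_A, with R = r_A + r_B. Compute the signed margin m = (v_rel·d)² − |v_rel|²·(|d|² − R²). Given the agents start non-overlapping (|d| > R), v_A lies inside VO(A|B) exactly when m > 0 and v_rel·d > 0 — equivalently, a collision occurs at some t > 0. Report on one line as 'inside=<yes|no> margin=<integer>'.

d = (-7, -16),  |d|² = 305;  R = 4+7 = 11,  c = 305−11² = 184
v_rel = (-15, 0),  |v_rel|² = 225;  v_rel·d = (-15)·(-7) + (0)·(-16) = 105
225·t² − 210·t + 184 = 0  ⇒  m = 105² − 225·184 = -30375
m = -30375 < 0,  v_rel·d = 105 > 0  ⇒  outside

inside=no margin=-30375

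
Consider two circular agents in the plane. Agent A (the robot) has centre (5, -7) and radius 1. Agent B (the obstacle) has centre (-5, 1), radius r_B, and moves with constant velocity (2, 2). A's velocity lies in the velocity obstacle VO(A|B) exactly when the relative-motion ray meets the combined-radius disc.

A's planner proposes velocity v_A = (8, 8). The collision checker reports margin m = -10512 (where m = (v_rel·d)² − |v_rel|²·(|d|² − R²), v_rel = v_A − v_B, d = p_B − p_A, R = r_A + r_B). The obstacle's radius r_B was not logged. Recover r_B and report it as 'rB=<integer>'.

m = -10512
d = (-10, 8);  v_rel = (6, 6),  |v_rel|² = 72
v_rel×d = (6)·(8) − (6)·(-10) = 108
since m = R²·72 − 108²:  R² = (11664 + -10512) / 72 = 16
R = √16 = 4  ⇒  r_B = 4 − 1 = 3

rB=3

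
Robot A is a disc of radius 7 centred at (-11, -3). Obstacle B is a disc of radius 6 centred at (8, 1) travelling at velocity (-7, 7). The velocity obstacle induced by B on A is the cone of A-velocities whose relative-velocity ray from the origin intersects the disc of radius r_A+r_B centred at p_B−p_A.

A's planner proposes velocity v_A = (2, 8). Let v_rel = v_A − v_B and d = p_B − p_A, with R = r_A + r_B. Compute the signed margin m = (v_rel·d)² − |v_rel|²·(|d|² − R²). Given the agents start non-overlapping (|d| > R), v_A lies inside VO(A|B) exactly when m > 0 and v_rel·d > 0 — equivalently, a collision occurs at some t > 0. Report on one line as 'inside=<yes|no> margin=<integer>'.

d = (19, 4),  |d|² = 377;  R = 7+6 = 13,  c = 377−13² = 208
v_rel = (9, 1),  |v_rel|² = 82;  v_rel·d = (9)·(19) + (1)·(4) = 175
82·t² − 350·t + 208 = 0  ⇒  m = 175² − 82·208 = 13569
m = 13569 > 0,  v_rel·d = 175 > 0  ⇒  inside

inside=yes margin=13569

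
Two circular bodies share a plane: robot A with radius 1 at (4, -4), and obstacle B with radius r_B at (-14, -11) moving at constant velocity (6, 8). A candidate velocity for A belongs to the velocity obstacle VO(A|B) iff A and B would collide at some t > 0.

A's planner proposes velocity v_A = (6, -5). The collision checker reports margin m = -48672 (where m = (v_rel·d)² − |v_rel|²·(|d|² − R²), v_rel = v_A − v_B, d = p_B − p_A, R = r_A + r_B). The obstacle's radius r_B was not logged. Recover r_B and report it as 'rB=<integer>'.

m = -48672
d = (-18, -7);  v_rel = (0, -13),  |v_rel|² = 169
v_rel×d = (0)·(-7) − (-13)·(-18) = -234
since m = R²·169 − (-234)²:  R² = (54756 + -48672) / 169 = 36
R = √36 = 6  ⇒  r_B = 6 − 1 = 5

rB=5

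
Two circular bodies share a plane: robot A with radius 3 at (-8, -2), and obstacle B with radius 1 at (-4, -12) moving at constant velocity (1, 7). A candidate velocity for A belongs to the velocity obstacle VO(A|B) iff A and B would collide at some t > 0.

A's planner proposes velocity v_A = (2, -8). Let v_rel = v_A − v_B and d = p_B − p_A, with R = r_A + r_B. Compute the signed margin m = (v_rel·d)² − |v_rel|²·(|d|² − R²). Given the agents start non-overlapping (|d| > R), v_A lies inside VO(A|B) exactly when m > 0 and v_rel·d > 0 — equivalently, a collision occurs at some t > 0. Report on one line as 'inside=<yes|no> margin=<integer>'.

d = (4, -10),  |d|² = 116;  R = 3+1 = 4,  c = 116−4² = 100
v_rel = (1, -15),  |v_rel|² = 226;  v_rel·d = (1)·(4) + (-15)·(-10) = 154
226·t² − 308·t + 100 = 0  ⇒  m = 154² − 226·100 = 1116
m = 1116 > 0,  v_rel·d = 154 > 0  ⇒  inside

inside=yes margin=1116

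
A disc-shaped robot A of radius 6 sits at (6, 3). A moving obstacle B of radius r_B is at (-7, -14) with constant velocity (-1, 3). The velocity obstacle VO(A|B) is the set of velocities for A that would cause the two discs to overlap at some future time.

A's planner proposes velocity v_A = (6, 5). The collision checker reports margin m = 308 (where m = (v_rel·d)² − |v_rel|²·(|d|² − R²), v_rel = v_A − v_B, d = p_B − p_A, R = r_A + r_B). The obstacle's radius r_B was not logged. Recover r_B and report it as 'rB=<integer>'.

m = 308
d = (-13, -17);  v_rel = (7, 2),  |v_rel|² = 53
v_rel×d = (7)·(-17) − (2)·(-13) = -93
since m = R²·53 − (-93)²:  R² = (8649 + 308) / 53 = 169
R = √169 = 13  ⇒  r_B = 13 − 6 = 7

rB=7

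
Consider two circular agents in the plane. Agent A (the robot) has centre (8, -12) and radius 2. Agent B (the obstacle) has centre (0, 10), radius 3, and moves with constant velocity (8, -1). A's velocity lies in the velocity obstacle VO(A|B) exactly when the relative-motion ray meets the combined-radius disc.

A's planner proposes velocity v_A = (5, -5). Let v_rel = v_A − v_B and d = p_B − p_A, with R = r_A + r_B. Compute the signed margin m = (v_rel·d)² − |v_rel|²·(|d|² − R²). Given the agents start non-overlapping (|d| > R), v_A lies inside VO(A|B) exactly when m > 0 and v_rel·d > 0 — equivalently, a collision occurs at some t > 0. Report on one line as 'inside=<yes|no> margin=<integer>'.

d = (-8, 22),  |d|² = 548;  R = 2+3 = 5,  c = 548−5² = 523
v_rel = (-3, -4),  |v_rel|² = 25;  v_rel·d = (-3)·(-8) + (-4)·(22) = -64
25·t² + 128·t + 523 = 0  ⇒  m = (-64)² − 25·523 = -8979
m = -8979 < 0,  v_rel·d = -64 < 0  ⇒  outside

inside=no margin=-8979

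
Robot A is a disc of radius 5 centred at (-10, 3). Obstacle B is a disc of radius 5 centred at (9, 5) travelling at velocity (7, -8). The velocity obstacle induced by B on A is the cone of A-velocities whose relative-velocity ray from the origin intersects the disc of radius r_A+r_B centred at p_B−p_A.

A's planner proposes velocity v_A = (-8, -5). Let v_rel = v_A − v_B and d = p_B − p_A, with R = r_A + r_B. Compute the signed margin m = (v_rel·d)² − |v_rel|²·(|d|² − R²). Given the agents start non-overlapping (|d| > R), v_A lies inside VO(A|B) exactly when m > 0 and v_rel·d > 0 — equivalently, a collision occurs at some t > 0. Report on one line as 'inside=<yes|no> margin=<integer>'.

d = (19, 2),  |d|² = 365;  R = 5+5 = 10,  c = 365−10² = 265
v_rel = (-15, 3),  |v_rel|² = 234;  v_rel·d = (-15)·(19) + (3)·(2) = -279
234·t² + 558·t + 265 = 0  ⇒  m = (-279)² − 234·265 = 15831
m = 15831 > 0,  v_rel·d = -279 < 0  ⇒  outside

inside=no margin=15831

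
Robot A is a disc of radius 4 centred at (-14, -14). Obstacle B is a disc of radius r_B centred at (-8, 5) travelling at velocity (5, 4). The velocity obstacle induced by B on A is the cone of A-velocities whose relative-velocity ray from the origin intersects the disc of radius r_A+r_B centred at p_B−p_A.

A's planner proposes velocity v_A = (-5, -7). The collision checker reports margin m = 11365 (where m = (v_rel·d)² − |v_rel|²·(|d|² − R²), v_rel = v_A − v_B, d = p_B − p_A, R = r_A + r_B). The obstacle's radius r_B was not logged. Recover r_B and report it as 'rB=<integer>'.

m = 11365
d = (6, 19);  v_rel = (-10, -11),  |v_rel|² = 221
v_rel×d = (-10)·(19) − (-11)·(6) = -124
since m = R²·221 − (-124)²:  R² = (15376 + 11365) / 221 = 121
R = √121 = 11  ⇒  r_B = 11 − 4 = 7

rB=7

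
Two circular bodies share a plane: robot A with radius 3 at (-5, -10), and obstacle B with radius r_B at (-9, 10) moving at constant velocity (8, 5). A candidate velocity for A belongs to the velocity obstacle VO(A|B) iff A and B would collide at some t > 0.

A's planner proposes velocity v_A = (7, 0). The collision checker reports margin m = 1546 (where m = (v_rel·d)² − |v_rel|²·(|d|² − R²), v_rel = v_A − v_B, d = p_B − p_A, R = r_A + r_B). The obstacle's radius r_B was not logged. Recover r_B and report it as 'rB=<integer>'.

m = 1546
d = (-4, 20);  v_rel = (-1, -5),  |v_rel|² = 26
v_rel×d = (-1)·(20) − (-5)·(-4) = -40
since m = R²·26 − (-40)²:  R² = (1600 + 1546) / 26 = 121
R = √121 = 11  ⇒  r_B = 11 − 3 = 8

rB=8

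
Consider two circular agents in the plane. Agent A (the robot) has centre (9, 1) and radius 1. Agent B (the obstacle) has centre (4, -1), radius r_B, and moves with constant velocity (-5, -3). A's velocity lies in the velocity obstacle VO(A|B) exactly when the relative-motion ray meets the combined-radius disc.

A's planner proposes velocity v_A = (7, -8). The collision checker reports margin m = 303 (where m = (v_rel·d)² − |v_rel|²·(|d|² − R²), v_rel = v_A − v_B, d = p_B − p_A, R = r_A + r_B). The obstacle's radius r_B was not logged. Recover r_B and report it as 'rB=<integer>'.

m = 303
d = (-5, -2);  v_rel = (12, -5),  |v_rel|² = 169
v_rel×d = (12)·(-2) − (-5)·(-5) = -49
since m = R²·169 − (-49)²:  R² = (2401 + 303) / 169 = 16
R = √16 = 4  ⇒  r_B = 4 − 1 = 3

rB=3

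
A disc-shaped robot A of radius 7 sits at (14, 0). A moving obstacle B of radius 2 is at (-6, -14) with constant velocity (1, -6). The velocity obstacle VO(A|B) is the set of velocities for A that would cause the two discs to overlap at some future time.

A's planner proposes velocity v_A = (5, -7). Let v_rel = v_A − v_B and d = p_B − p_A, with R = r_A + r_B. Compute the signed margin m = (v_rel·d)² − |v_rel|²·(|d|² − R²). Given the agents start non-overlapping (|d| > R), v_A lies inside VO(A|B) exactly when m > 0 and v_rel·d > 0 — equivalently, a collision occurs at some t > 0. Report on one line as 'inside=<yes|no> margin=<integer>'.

d = (-20, -14),  |d|² = 596;  R = 7+2 = 9,  c = 596−9² = 515
v_rel = (4, -1),  |v_rel|² = 17;  v_rel·d = (4)·(-20) + (-1)·(-14) = -66
17·t² + 132·t + 515 = 0  ⇒  m = (-66)² − 17·515 = -4399
m = -4399 < 0,  v_rel·d = -66 < 0  ⇒  outside

inside=no margin=-4399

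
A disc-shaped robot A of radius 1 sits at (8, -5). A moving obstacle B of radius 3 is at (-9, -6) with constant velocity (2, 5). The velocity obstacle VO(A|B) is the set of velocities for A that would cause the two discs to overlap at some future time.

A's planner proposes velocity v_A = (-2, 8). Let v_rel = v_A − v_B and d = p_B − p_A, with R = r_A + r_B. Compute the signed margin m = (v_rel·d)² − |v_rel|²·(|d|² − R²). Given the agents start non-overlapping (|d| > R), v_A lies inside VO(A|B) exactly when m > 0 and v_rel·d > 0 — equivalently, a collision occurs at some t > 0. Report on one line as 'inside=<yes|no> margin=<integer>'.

d = (-17, -1),  |d|² = 290;  R = 1+3 = 4,  c = 290−4² = 274
v_rel = (-4, 3),  |v_rel|² = 25;  v_rel·d = (-4)·(-17) + (3)·(-1) = 65
25·t² − 130·t + 274 = 0  ⇒  m = 65² − 25·274 = -2625
m = -2625 < 0,  v_rel·d = 65 > 0  ⇒  outside

inside=no margin=-2625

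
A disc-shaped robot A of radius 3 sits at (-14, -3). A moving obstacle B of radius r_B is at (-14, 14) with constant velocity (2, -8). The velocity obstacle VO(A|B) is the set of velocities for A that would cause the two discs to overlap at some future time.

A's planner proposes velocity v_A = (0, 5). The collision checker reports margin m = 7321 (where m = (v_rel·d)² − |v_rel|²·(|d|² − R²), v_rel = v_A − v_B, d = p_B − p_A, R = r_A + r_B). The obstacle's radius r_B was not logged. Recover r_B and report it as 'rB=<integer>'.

m = 7321
d = (0, 17);  v_rel = (-2, 13),  |v_rel|² = 173
v_rel×d = (-2)·(17) − (13)·(0) = -34
since m = R²·173 − (-34)²:  R² = (1156 + 7321) / 173 = 49
R = √49 = 7  ⇒  r_B = 7 − 3 = 4

rB=4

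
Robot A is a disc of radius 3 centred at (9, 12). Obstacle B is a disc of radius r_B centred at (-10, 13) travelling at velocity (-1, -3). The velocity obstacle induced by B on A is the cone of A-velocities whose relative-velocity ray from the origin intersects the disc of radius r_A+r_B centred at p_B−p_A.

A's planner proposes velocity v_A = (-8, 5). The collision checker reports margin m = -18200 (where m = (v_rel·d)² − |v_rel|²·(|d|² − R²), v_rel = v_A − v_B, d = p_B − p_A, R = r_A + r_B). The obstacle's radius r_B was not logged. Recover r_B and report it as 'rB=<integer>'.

m = -18200
d = (-19, 1);  v_rel = (-7, 8),  |v_rel|² = 113
v_rel×d = (-7)·(1) − (8)·(-19) = 145
since m = R²·113 − 145²:  R² = (21025 + -18200) / 113 = 25
R = √25 = 5  ⇒  r_B = 5 − 3 = 2

rB=2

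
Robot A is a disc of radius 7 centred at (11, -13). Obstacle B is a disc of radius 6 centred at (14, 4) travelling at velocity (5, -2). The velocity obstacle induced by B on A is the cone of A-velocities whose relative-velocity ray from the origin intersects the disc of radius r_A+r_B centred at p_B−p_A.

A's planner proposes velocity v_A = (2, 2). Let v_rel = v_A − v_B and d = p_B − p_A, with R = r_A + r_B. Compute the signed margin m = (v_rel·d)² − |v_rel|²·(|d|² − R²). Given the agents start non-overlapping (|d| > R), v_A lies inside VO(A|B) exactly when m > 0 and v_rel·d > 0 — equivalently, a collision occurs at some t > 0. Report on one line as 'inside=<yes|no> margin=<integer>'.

d = (3, 17),  |d|² = 298;  R = 7+6 = 13,  c = 298−13² = 129
v_rel = (-3, 4),  |v_rel|² = 25;  v_rel·d = (-3)·(3) + (4)·(17) = 59
25·t² − 118·t + 129 = 0  ⇒  m = 59² − 25·129 = 256
m = 256 > 0,  v_rel·d = 59 > 0  ⇒  inside

inside=yes margin=256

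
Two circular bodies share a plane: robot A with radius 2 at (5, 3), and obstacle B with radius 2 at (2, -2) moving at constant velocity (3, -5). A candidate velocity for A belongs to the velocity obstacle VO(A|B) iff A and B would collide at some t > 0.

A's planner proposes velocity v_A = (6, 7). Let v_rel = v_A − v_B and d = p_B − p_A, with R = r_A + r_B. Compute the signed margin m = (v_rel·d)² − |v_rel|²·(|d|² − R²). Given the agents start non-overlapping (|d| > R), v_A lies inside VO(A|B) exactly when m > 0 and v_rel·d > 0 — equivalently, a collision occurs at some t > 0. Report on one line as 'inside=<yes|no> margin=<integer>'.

d = (-3, -5),  |d|² = 34;  R = 2+2 = 4,  c = 34−4² = 18
v_rel = (3, 12),  |v_rel|² = 153;  v_rel·d = (3)·(-3) + (12)·(-5) = -69
153·t² + 138·t + 18 = 0  ⇒  m = (-69)² − 153·18 = 2007
m = 2007 > 0,  v_rel·d = -69 < 0  ⇒  outside

inside=no margin=2007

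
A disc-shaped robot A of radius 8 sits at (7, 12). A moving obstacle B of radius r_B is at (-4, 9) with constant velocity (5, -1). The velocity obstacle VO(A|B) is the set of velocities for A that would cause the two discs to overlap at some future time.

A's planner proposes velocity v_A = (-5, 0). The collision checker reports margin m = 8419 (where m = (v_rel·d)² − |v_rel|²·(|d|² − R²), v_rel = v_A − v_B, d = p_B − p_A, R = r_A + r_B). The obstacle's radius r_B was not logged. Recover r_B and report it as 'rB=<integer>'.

m = 8419
d = (-11, -3);  v_rel = (-10, 1),  |v_rel|² = 101
v_rel×d = (-10)·(-3) − (1)·(-11) = 41
since m = R²·101 − 41²:  R² = (1681 + 8419) / 101 = 100
R = √100 = 10  ⇒  r_B = 10 − 8 = 2

rB=2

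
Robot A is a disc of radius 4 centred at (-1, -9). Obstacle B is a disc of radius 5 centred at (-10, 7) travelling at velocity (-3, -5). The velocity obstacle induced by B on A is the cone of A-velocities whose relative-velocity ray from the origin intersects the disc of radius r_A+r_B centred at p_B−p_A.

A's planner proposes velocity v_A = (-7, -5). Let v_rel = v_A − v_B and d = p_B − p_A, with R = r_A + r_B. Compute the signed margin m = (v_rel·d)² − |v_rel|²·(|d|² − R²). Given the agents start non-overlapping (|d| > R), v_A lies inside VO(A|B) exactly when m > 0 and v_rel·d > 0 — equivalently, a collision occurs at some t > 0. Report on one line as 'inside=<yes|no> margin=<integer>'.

d = (-9, 16),  |d|² = 337;  R = 4+5 = 9,  c = 337−9² = 256
v_rel = (-4, 0),  |v_rel|² = 16;  v_rel·d = (-4)·(-9) + (0)·(16) = 36
16·t² − 72·t + 256 = 0  ⇒  m = 36² − 16·256 = -2800
m = -2800 < 0,  v_rel·d = 36 > 0  ⇒  outside

inside=no margin=-2800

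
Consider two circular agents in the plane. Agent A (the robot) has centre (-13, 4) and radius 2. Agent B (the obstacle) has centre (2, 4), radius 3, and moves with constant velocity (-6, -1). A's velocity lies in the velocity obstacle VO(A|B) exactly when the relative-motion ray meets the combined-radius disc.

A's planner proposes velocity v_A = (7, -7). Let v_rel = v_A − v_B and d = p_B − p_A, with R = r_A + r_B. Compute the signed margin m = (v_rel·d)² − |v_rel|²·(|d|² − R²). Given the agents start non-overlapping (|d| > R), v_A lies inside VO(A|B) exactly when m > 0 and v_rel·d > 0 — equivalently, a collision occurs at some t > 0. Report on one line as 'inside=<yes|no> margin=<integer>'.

d = (15, 0),  |d|² = 225;  R = 2+3 = 5,  c = 225−5² = 200
v_rel = (13, -6),  |v_rel|² = 205;  v_rel·d = (13)·(15) + (-6)·(0) = 195
205·t² − 390·t + 200 = 0  ⇒  m = 195² − 205·200 = -2975
m = -2975 < 0,  v_rel·d = 195 > 0  ⇒  outside

inside=no margin=-2975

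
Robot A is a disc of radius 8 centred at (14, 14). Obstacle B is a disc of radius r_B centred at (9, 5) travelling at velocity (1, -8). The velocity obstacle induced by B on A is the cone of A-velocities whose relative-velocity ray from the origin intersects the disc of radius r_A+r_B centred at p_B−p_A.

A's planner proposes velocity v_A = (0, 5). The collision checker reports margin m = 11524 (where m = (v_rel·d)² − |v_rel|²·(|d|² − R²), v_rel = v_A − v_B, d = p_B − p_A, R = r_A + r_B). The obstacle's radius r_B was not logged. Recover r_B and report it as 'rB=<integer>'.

m = 11524
d = (-5, -9);  v_rel = (-1, 13),  |v_rel|² = 170
v_rel×d = (-1)·(-9) − (13)·(-5) = 74
since m = R²·170 − 74²:  R² = (5476 + 11524) / 170 = 100
R = √100 = 10  ⇒  r_B = 10 − 8 = 2

rB=2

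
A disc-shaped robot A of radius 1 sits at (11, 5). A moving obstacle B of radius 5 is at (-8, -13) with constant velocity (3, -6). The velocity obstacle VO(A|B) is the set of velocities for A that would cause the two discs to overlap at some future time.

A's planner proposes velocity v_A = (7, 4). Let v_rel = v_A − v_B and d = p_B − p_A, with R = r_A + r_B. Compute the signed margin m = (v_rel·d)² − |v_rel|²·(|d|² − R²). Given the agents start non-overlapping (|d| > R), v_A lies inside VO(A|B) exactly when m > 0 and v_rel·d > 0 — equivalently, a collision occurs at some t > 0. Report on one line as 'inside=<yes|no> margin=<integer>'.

d = (-19, -18),  |d|² = 685;  R = 1+5 = 6,  c = 685−6² = 649
v_rel = (4, 10),  |v_rel|² = 116;  v_rel·d = (4)·(-19) + (10)·(-18) = -256
116·t² + 512·t + 649 = 0  ⇒  m = (-256)² − 116·649 = -9748
m = -9748 < 0,  v_rel·d = -256 < 0  ⇒  outside

inside=no margin=-9748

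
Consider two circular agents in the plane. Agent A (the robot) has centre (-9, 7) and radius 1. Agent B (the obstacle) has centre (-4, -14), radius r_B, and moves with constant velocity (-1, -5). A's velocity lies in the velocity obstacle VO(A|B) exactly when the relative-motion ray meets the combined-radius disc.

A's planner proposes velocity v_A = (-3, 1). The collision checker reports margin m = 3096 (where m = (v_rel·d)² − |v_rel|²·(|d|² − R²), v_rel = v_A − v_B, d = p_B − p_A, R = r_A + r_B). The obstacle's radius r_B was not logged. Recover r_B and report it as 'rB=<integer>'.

m = 3096
d = (5, -21);  v_rel = (-2, 6),  |v_rel|² = 40
v_rel×d = (-2)·(-21) − (6)·(5) = 12
since m = R²·40 − 12²:  R² = (144 + 3096) / 40 = 81
R = √81 = 9  ⇒  r_B = 9 − 1 = 8

rB=8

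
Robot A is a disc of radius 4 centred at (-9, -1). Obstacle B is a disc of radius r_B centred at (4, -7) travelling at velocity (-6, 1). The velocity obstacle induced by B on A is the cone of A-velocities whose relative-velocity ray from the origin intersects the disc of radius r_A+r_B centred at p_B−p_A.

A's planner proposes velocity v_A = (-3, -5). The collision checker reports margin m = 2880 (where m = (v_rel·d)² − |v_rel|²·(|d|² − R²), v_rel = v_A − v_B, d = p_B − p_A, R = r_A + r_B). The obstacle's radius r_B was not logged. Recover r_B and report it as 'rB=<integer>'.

m = 2880
d = (13, -6);  v_rel = (3, -6),  |v_rel|² = 45
v_rel×d = (3)·(-6) − (-6)·(13) = 60
since m = R²·45 − 60²:  R² = (3600 + 2880) / 45 = 144
R = √144 = 12  ⇒  r_B = 12 − 4 = 8

rB=8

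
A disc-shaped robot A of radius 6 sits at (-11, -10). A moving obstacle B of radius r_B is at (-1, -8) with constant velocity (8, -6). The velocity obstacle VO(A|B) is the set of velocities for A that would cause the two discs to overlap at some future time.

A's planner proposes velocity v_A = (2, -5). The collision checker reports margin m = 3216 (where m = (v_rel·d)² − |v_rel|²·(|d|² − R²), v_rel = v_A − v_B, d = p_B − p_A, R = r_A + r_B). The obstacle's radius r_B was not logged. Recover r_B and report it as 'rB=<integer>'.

m = 3216
d = (10, 2);  v_rel = (-6, 1),  |v_rel|² = 37
v_rel×d = (-6)·(2) − (1)·(10) = -22
since m = R²·37 − (-22)²:  R² = (484 + 3216) / 37 = 100
R = √100 = 10  ⇒  r_B = 10 − 6 = 4

rB=4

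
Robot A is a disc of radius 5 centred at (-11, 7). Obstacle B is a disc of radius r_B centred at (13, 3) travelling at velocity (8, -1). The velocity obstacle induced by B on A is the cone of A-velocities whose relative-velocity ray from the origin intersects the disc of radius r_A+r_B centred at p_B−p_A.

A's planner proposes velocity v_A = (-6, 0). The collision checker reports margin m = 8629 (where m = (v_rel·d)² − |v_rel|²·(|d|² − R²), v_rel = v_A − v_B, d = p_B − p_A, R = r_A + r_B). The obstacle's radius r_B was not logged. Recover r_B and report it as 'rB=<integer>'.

m = 8629
d = (24, -4);  v_rel = (-14, 1),  |v_rel|² = 197
v_rel×d = (-14)·(-4) − (1)·(24) = 32
since m = R²·197 − 32²:  R² = (1024 + 8629) / 197 = 49
R = √49 = 7  ⇒  r_B = 7 − 5 = 2

rB=2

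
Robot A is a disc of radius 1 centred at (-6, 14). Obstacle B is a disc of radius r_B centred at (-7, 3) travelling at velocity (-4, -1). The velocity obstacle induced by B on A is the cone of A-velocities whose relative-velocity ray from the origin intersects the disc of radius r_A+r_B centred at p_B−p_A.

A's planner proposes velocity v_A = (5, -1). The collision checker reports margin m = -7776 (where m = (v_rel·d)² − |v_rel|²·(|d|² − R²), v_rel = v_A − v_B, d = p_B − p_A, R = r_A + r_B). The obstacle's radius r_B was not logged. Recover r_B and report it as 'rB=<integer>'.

m = -7776
d = (-1, -11);  v_rel = (9, 0),  |v_rel|² = 81
v_rel×d = (9)·(-11) − (0)·(-1) = -99
since m = R²·81 − (-99)²:  R² = (9801 + -7776) / 81 = 25
R = √25 = 5  ⇒  r_B = 5 − 1 = 4

rB=4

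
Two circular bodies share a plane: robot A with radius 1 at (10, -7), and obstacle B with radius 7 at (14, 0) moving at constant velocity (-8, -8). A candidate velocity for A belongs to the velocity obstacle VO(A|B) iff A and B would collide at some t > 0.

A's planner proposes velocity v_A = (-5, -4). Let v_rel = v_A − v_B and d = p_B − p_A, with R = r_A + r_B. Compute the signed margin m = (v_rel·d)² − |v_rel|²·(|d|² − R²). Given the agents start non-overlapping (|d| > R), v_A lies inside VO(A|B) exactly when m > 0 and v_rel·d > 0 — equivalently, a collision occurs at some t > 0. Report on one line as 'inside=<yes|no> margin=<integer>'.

d = (4, 7),  |d|² = 65;  R = 1+7 = 8,  c = 65−8² = 1
v_rel = (3, 4),  |v_rel|² = 25;  v_rel·d = (3)·(4) + (4)·(7) = 40
25·t² − 80·t + 1 = 0  ⇒  m = 40² − 25·1 = 1575
m = 1575 > 0,  v_rel·d = 40 > 0  ⇒  inside

inside=yes margin=1575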